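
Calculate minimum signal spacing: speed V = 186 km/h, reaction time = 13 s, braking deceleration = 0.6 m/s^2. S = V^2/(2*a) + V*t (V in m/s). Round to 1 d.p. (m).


V = 186 / 3.6 = 51.6667 m/s
Braking distance = 51.6667^2 / (2*0.6) = 2224.537 m
Sighting distance = 51.6667 * 13 = 671.6667 m
S = 2224.537 + 671.6667 = 2896.2 m

2896.2


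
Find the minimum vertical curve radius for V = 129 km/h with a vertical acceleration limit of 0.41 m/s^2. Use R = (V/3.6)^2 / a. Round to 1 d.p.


Convert speed: V = 129 / 3.6 = 35.8333 m/s
V^2 = 1284.0278 m^2/s^2
R_v = 1284.0278 / 0.41
R_v = 3131.8 m

3131.8


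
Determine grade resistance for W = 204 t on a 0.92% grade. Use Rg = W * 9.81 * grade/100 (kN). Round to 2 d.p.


Rg = W * 9.81 * grade / 100
Rg = 204 * 9.81 * 0.92 / 100
Rg = 2001.24 * 0.0092
Rg = 18.41 kN

18.41


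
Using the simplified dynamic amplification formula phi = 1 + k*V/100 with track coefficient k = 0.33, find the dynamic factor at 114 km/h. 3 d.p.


phi = 1 + k * V / 100
phi = 1 + 0.33 * 114 / 100
phi = 1 + 0.3762
phi = 1.376

1.376


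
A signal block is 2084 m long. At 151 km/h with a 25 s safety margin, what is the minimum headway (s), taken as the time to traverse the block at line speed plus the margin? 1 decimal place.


V = 151 / 3.6 = 41.9444 m/s
Block traversal time = 2084 / 41.9444 = 49.6848 s
Headway = 49.6848 + 25
Headway = 74.7 s

74.7


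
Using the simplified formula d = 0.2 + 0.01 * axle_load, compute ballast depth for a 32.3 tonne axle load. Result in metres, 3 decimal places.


d = 0.2 + 0.01 * 32.3
d = 0.2 + 0.323
d = 0.523 m

0.523


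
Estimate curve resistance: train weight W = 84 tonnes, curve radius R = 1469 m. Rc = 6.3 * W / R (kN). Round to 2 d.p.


Rc = 6.3 * W / R
Rc = 6.3 * 84 / 1469
Rc = 529.2 / 1469
Rc = 0.36 kN

0.36


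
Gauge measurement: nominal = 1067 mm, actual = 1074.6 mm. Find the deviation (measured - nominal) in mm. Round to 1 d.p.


Deviation = measured - nominal
Deviation = 1074.6 - 1067
Deviation = 7.6 mm

7.6


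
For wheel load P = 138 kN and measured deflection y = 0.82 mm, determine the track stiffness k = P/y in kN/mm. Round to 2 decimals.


Track stiffness k = P / y
k = 138 / 0.82
k = 168.29 kN/mm

168.29


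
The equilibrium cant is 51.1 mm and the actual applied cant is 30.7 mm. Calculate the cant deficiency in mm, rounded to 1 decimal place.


Cant deficiency = equilibrium cant - actual cant
CD = 51.1 - 30.7
CD = 20.4 mm

20.4


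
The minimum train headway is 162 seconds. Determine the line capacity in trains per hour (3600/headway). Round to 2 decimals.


Capacity = 3600 / headway
Capacity = 3600 / 162
Capacity = 22.22 trains/hour

22.22


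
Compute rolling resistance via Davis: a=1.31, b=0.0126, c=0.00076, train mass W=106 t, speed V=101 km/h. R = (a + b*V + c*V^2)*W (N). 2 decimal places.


b*V = 0.0126 * 101 = 1.2726
c*V^2 = 0.00076 * 10201 = 7.75276
R_per_t = 1.31 + 1.2726 + 7.75276 = 10.33536 N/t
R_total = 10.33536 * 106 = 1095.55 N

1095.55


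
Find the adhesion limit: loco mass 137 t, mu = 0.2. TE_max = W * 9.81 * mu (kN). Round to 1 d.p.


TE_max = W * g * mu
TE_max = 137 * 9.81 * 0.2
TE_max = 1343.97 * 0.2
TE_max = 268.8 kN

268.8


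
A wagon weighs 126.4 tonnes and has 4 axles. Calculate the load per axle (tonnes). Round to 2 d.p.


Load per axle = total weight / number of axles
Load = 126.4 / 4
Load = 31.60 tonnes

31.60


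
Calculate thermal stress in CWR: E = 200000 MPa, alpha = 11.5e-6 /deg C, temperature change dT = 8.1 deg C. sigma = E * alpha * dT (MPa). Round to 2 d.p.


sigma = E * alpha * dT
sigma = 200000 * 11.5e-6 * 8.1
sigma = 2.3 * 8.1
sigma = 18.63 MPa

18.63


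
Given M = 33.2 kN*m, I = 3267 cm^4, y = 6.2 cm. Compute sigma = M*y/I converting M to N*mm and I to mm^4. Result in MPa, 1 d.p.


Convert units:
M = 33.2 kN*m = 33200000 N*mm
y = 6.2 cm = 62 mm
I = 3267 cm^4 = 32670000 mm^4
sigma = 33200000 * 62 / 32670000
sigma = 63.0 MPa

63.0


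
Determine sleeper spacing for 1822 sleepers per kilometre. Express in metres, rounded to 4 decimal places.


Spacing = 1000 m / number of sleepers
Spacing = 1000 / 1822
Spacing = 0.5488 m

0.5488


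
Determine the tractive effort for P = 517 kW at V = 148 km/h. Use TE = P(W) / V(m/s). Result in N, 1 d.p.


Convert: P = 517 kW = 517000 W
V = 148 / 3.6 = 41.1111 m/s
TE = 517000 / 41.1111
TE = 12575.7 N

12575.7


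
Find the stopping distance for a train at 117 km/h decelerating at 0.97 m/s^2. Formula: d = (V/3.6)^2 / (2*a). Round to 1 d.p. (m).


Convert speed: V = 117 / 3.6 = 32.5 m/s
V^2 = 1056.25
d = 1056.25 / (2 * 0.97)
d = 1056.25 / 1.94
d = 544.5 m

544.5


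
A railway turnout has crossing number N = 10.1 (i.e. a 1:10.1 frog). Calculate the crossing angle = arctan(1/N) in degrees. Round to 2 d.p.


1/N = 1/10.1 = 0.09901
angle = arctan(0.09901) = 0.098688 rad
angle = 0.098688 * 180/pi = 5.65 degrees

5.65


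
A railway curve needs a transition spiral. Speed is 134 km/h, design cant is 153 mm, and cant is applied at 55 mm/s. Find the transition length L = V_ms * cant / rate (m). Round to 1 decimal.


Convert speed: V = 134 / 3.6 = 37.2222 m/s
L = 37.2222 * 153 / 55
L = 5695.0 / 55
L = 103.5 m

103.5


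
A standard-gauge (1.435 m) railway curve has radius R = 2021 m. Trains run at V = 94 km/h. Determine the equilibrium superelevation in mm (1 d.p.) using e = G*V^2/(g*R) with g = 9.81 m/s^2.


Convert speed: V = 94 / 3.6 = 26.1111 m/s
Apply formula: e = 1.435 * 26.1111^2 / (9.81 * 2021)
e = 1.435 * 681.7901 / 19826.01
e = 0.049348 m = 49.3 mm

49.3


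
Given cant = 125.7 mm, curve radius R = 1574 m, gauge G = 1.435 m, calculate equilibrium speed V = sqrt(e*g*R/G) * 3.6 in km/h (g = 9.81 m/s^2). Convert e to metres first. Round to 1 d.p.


Convert cant: e = 125.7 mm = 0.1257 m
V_ms = sqrt(0.1257 * 9.81 * 1574 / 1.435)
V_ms = sqrt(1352.561783) = 36.7772 m/s
V = 36.7772 * 3.6 = 132.4 km/h

132.4


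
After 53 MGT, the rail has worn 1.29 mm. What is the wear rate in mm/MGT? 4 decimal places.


Wear rate = total wear / cumulative tonnage
Rate = 1.29 / 53
Rate = 0.0243 mm/MGT

0.0243


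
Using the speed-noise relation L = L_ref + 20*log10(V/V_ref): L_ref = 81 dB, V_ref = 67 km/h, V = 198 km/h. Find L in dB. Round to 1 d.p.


V/V_ref = 198 / 67 = 2.955224
log10(2.955224) = 0.47059
20 * 0.47059 = 9.4118
L = 81 + 9.4118 = 90.4 dB

90.4


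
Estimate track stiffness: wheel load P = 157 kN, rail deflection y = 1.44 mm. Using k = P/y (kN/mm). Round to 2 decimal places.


Track stiffness k = P / y
k = 157 / 1.44
k = 109.03 kN/mm

109.03


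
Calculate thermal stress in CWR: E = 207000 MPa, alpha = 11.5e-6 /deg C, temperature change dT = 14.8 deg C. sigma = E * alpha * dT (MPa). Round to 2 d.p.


sigma = E * alpha * dT
sigma = 207000 * 11.5e-6 * 14.8
sigma = 2.3805 * 14.8
sigma = 35.23 MPa

35.23


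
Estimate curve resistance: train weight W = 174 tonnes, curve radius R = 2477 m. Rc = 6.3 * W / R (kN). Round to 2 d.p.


Rc = 6.3 * W / R
Rc = 6.3 * 174 / 2477
Rc = 1096.2 / 2477
Rc = 0.44 kN

0.44


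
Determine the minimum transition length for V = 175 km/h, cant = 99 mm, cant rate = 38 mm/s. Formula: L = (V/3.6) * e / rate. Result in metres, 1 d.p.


Convert speed: V = 175 / 3.6 = 48.6111 m/s
L = 48.6111 * 99 / 38
L = 4812.5 / 38
L = 126.6 m

126.6


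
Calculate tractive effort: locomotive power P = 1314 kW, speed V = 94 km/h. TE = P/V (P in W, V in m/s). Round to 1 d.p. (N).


Convert: P = 1314 kW = 1314000 W
V = 94 / 3.6 = 26.1111 m/s
TE = 1314000 / 26.1111
TE = 50323.4 N

50323.4


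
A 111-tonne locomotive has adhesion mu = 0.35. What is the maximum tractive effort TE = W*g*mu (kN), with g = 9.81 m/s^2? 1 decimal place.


TE_max = W * g * mu
TE_max = 111 * 9.81 * 0.35
TE_max = 1088.91 * 0.35
TE_max = 381.1 kN

381.1


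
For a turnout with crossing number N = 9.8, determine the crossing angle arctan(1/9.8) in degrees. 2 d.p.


1/N = 1/9.8 = 0.102041
angle = arctan(0.102041) = 0.101689 rad
angle = 0.101689 * 180/pi = 5.83 degrees

5.83


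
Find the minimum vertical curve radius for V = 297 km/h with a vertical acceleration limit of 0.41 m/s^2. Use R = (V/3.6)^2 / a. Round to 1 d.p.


Convert speed: V = 297 / 3.6 = 82.5 m/s
V^2 = 6806.25 m^2/s^2
R_v = 6806.25 / 0.41
R_v = 16600.6 m

16600.6


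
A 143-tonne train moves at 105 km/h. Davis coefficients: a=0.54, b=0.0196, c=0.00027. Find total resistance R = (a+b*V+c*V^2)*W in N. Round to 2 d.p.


b*V = 0.0196 * 105 = 2.058
c*V^2 = 0.00027 * 11025 = 2.97675
R_per_t = 0.54 + 2.058 + 2.97675 = 5.57475 N/t
R_total = 5.57475 * 143 = 797.19 N

797.19


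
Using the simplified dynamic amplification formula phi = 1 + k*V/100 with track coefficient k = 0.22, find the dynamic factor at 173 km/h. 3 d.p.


phi = 1 + k * V / 100
phi = 1 + 0.22 * 173 / 100
phi = 1 + 0.3806
phi = 1.381

1.381


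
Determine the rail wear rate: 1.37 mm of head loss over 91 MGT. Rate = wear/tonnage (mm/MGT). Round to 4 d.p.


Wear rate = total wear / cumulative tonnage
Rate = 1.37 / 91
Rate = 0.0151 mm/MGT

0.0151


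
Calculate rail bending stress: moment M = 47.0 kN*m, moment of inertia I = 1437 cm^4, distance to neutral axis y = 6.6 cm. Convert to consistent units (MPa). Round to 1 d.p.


Convert units:
M = 47.0 kN*m = 47000000 N*mm
y = 6.6 cm = 66 mm
I = 1437 cm^4 = 14370000 mm^4
sigma = 47000000 * 66 / 14370000
sigma = 215.9 MPa

215.9


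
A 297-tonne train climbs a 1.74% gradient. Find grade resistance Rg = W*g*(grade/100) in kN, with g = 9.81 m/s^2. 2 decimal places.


Rg = W * 9.81 * grade / 100
Rg = 297 * 9.81 * 1.74 / 100
Rg = 2913.57 * 0.0174
Rg = 50.70 kN

50.70


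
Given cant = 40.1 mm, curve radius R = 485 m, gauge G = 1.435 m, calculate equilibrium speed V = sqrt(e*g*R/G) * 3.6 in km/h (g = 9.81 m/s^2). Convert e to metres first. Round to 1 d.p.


Convert cant: e = 40.1 mm = 0.0401 m
V_ms = sqrt(0.0401 * 9.81 * 485 / 1.435)
V_ms = sqrt(132.954554) = 11.5306 m/s
V = 11.5306 * 3.6 = 41.5 km/h

41.5


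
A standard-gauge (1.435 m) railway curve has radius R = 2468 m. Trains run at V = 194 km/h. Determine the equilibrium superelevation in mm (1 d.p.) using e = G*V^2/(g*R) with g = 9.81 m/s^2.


Convert speed: V = 194 / 3.6 = 53.8889 m/s
Apply formula: e = 1.435 * 53.8889^2 / (9.81 * 2468)
e = 1.435 * 2904.0123 / 24211.08
e = 0.172122 m = 172.1 mm

172.1


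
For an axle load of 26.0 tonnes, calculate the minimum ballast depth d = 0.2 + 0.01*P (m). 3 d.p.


d = 0.2 + 0.01 * 26.0
d = 0.2 + 0.26
d = 0.460 m

0.460


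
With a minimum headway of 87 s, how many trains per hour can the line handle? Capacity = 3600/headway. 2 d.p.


Capacity = 3600 / headway
Capacity = 3600 / 87
Capacity = 41.38 trains/hour

41.38


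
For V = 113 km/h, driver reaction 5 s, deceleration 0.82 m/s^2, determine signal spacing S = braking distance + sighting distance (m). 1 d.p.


V = 113 / 3.6 = 31.3889 m/s
Braking distance = 31.3889^2 / (2*0.82) = 600.7697 m
Sighting distance = 31.3889 * 5 = 156.9444 m
S = 600.7697 + 156.9444 = 757.7 m

757.7


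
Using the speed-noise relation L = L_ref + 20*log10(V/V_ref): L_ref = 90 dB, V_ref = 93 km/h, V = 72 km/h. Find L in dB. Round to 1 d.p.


V/V_ref = 72 / 93 = 0.774194
log10(0.774194) = -0.11115
20 * -0.11115 = -2.223
L = 90 + -2.223 = 87.8 dB

87.8


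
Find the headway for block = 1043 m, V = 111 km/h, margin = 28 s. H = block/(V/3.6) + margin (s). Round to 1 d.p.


V = 111 / 3.6 = 30.8333 m/s
Block traversal time = 1043 / 30.8333 = 33.827 s
Headway = 33.827 + 28
Headway = 61.8 s

61.8


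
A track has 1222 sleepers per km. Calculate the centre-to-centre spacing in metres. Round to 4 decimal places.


Spacing = 1000 m / number of sleepers
Spacing = 1000 / 1222
Spacing = 0.8183 m

0.8183


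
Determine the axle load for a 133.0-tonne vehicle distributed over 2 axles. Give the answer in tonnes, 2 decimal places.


Load per axle = total weight / number of axles
Load = 133.0 / 2
Load = 66.50 tonnes

66.50


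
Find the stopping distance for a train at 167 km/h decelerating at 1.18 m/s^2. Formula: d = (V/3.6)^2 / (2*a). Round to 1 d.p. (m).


Convert speed: V = 167 / 3.6 = 46.3889 m/s
V^2 = 2151.929
d = 2151.929 / (2 * 1.18)
d = 2151.929 / 2.36
d = 911.8 m

911.8


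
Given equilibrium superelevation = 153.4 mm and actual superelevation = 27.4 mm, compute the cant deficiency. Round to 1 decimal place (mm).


Cant deficiency = equilibrium cant - actual cant
CD = 153.4 - 27.4
CD = 126.0 mm

126.0


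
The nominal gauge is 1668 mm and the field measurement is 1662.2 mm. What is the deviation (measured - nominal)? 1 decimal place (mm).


Deviation = measured - nominal
Deviation = 1662.2 - 1668
Deviation = -5.8 mm

-5.8


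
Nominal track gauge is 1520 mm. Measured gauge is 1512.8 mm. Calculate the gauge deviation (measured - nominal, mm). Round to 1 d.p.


Deviation = measured - nominal
Deviation = 1512.8 - 1520
Deviation = -7.2 mm

-7.2


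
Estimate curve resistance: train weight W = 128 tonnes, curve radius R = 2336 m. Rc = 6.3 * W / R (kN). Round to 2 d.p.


Rc = 6.3 * W / R
Rc = 6.3 * 128 / 2336
Rc = 806.4 / 2336
Rc = 0.35 kN

0.35


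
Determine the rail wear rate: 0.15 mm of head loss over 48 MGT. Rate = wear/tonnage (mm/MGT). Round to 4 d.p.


Wear rate = total wear / cumulative tonnage
Rate = 0.15 / 48
Rate = 0.0031 mm/MGT

0.0031


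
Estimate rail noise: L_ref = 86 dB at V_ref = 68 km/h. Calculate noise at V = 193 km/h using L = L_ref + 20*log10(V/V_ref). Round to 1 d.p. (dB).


V/V_ref = 193 / 68 = 2.838235
log10(2.838235) = 0.453048
20 * 0.453048 = 9.061
L = 86 + 9.061 = 95.1 dB

95.1


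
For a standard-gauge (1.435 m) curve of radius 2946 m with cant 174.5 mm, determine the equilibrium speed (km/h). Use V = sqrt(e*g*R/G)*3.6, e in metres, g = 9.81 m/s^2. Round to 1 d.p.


Convert cant: e = 174.5 mm = 0.1745 m
V_ms = sqrt(0.1745 * 9.81 * 2946 / 1.435)
V_ms = sqrt(3514.352174) = 59.282 m/s
V = 59.282 * 3.6 = 213.4 km/h

213.4


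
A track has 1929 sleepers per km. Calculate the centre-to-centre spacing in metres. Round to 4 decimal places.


Spacing = 1000 m / number of sleepers
Spacing = 1000 / 1929
Spacing = 0.5184 m

0.5184


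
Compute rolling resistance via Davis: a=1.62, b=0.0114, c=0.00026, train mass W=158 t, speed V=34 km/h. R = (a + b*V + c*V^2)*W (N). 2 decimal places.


b*V = 0.0114 * 34 = 0.3876
c*V^2 = 0.00026 * 1156 = 0.30056
R_per_t = 1.62 + 0.3876 + 0.30056 = 2.30816 N/t
R_total = 2.30816 * 158 = 364.69 N

364.69


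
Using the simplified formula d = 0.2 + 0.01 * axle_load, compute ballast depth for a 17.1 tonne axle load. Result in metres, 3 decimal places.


d = 0.2 + 0.01 * 17.1
d = 0.2 + 0.171
d = 0.371 m

0.371


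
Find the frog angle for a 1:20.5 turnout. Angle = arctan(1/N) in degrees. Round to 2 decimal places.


1/N = 1/20.5 = 0.04878
angle = arctan(0.04878) = 0.048742 rad
angle = 0.048742 * 180/pi = 2.79 degrees

2.79


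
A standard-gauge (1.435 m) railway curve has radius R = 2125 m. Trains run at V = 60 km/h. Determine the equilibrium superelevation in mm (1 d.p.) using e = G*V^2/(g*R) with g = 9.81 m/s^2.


Convert speed: V = 60 / 3.6 = 16.6667 m/s
Apply formula: e = 1.435 * 16.6667^2 / (9.81 * 2125)
e = 1.435 * 277.7778 / 20846.25
e = 0.019121 m = 19.1 mm

19.1


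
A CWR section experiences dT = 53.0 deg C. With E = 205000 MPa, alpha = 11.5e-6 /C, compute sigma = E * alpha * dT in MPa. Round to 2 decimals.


sigma = E * alpha * dT
sigma = 205000 * 11.5e-6 * 53.0
sigma = 2.3575 * 53.0
sigma = 124.95 MPa

124.95


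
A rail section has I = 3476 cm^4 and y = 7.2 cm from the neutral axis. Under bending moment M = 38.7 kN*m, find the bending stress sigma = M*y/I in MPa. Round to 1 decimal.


Convert units:
M = 38.7 kN*m = 38700000 N*mm
y = 7.2 cm = 72 mm
I = 3476 cm^4 = 34760000 mm^4
sigma = 38700000 * 72 / 34760000
sigma = 80.2 MPa

80.2


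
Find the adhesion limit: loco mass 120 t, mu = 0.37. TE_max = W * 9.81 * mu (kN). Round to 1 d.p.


TE_max = W * g * mu
TE_max = 120 * 9.81 * 0.37
TE_max = 1177.2 * 0.37
TE_max = 435.6 kN

435.6


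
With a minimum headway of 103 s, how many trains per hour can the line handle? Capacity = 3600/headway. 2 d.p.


Capacity = 3600 / headway
Capacity = 3600 / 103
Capacity = 34.95 trains/hour

34.95


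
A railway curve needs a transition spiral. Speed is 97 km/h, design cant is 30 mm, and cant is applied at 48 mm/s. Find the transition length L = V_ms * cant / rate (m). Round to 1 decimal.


Convert speed: V = 97 / 3.6 = 26.9444 m/s
L = 26.9444 * 30 / 48
L = 808.3333 / 48
L = 16.8 m

16.8


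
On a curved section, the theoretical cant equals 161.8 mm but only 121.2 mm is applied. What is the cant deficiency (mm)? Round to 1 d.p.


Cant deficiency = equilibrium cant - actual cant
CD = 161.8 - 121.2
CD = 40.6 mm

40.6


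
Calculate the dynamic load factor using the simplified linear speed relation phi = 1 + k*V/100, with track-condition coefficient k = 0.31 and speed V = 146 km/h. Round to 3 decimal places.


phi = 1 + k * V / 100
phi = 1 + 0.31 * 146 / 100
phi = 1 + 0.4526
phi = 1.453

1.453


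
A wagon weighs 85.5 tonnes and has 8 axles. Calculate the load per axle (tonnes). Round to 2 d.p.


Load per axle = total weight / number of axles
Load = 85.5 / 8
Load = 10.69 tonnes

10.69


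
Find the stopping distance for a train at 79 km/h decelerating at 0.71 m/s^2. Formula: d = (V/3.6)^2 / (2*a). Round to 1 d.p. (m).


Convert speed: V = 79 / 3.6 = 21.9444 m/s
V^2 = 481.5586
d = 481.5586 / (2 * 0.71)
d = 481.5586 / 1.42
d = 339.1 m

339.1


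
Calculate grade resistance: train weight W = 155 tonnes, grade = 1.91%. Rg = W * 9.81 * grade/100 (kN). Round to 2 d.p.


Rg = W * 9.81 * grade / 100
Rg = 155 * 9.81 * 1.91 / 100
Rg = 1520.55 * 0.0191
Rg = 29.04 kN

29.04


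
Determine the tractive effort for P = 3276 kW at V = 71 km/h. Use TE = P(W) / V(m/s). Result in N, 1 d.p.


Convert: P = 3276 kW = 3276000 W
V = 71 / 3.6 = 19.7222 m/s
TE = 3276000 / 19.7222
TE = 166107.0 N

166107.0


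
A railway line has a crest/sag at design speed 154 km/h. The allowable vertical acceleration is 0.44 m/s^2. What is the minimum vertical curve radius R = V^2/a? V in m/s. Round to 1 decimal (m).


Convert speed: V = 154 / 3.6 = 42.7778 m/s
V^2 = 1829.9383 m^2/s^2
R_v = 1829.9383 / 0.44
R_v = 4159.0 m

4159.0


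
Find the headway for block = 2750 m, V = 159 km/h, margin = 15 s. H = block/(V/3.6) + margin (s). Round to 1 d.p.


V = 159 / 3.6 = 44.1667 m/s
Block traversal time = 2750 / 44.1667 = 62.2642 s
Headway = 62.2642 + 15
Headway = 77.3 s

77.3


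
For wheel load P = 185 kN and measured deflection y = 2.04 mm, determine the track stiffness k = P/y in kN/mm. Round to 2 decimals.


Track stiffness k = P / y
k = 185 / 2.04
k = 90.69 kN/mm

90.69


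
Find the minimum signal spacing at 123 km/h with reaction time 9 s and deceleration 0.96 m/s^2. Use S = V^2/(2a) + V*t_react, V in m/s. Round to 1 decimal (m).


V = 123 / 3.6 = 34.1667 m/s
Braking distance = 34.1667^2 / (2*0.96) = 608.0006 m
Sighting distance = 34.1667 * 9 = 307.5 m
S = 608.0006 + 307.5 = 915.5 m

915.5


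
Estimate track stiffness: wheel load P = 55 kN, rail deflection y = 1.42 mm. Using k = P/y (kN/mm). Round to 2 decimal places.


Track stiffness k = P / y
k = 55 / 1.42
k = 38.73 kN/mm

38.73


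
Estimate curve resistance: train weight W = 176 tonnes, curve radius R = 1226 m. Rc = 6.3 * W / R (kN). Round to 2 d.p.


Rc = 6.3 * W / R
Rc = 6.3 * 176 / 1226
Rc = 1108.8 / 1226
Rc = 0.90 kN

0.90


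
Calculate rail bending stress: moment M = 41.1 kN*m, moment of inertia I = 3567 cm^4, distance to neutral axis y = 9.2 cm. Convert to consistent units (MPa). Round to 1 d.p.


Convert units:
M = 41.1 kN*m = 41100000 N*mm
y = 9.2 cm = 92 mm
I = 3567 cm^4 = 35670000 mm^4
sigma = 41100000 * 92 / 35670000
sigma = 106.0 MPa

106.0


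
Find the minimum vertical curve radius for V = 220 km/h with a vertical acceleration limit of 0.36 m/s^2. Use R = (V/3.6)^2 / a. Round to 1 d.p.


Convert speed: V = 220 / 3.6 = 61.1111 m/s
V^2 = 3734.5679 m^2/s^2
R_v = 3734.5679 / 0.36
R_v = 10373.8 m

10373.8


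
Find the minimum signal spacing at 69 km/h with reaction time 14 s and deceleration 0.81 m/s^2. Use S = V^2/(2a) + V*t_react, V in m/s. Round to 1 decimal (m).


V = 69 / 3.6 = 19.1667 m/s
Braking distance = 19.1667^2 / (2*0.81) = 226.7661 m
Sighting distance = 19.1667 * 14 = 268.3333 m
S = 226.7661 + 268.3333 = 495.1 m

495.1


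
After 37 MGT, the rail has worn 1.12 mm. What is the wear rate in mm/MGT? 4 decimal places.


Wear rate = total wear / cumulative tonnage
Rate = 1.12 / 37
Rate = 0.0303 mm/MGT

0.0303


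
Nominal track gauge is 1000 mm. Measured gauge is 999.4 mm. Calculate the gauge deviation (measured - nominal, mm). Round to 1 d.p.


Deviation = measured - nominal
Deviation = 999.4 - 1000
Deviation = -0.6 mm

-0.6


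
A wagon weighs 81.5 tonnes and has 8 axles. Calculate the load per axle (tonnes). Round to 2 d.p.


Load per axle = total weight / number of axles
Load = 81.5 / 8
Load = 10.19 tonnes

10.19


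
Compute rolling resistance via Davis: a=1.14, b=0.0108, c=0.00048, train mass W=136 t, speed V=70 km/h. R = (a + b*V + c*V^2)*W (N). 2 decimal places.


b*V = 0.0108 * 70 = 0.756
c*V^2 = 0.00048 * 4900 = 2.352
R_per_t = 1.14 + 0.756 + 2.352 = 4.248 N/t
R_total = 4.248 * 136 = 577.73 N

577.73


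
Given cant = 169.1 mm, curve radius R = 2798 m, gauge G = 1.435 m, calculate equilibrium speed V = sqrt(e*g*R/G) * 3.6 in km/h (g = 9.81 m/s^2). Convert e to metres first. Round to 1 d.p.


Convert cant: e = 169.1 mm = 0.1691 m
V_ms = sqrt(0.1691 * 9.81 * 2798 / 1.435)
V_ms = sqrt(3234.509448) = 56.8727 m/s
V = 56.8727 * 3.6 = 204.7 km/h

204.7


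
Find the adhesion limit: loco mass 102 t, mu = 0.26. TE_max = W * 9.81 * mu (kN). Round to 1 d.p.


TE_max = W * g * mu
TE_max = 102 * 9.81 * 0.26
TE_max = 1000.62 * 0.26
TE_max = 260.2 kN

260.2


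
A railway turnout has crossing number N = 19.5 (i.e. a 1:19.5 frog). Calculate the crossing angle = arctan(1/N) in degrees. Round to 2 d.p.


1/N = 1/19.5 = 0.051282
angle = arctan(0.051282) = 0.051237 rad
angle = 0.051237 * 180/pi = 2.94 degrees

2.94


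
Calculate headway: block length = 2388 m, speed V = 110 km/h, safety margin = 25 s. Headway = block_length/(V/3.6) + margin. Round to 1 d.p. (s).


V = 110 / 3.6 = 30.5556 m/s
Block traversal time = 2388 / 30.5556 = 78.1527 s
Headway = 78.1527 + 25
Headway = 103.2 s

103.2


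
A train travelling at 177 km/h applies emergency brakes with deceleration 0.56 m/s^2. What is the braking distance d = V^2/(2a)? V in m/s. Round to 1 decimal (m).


Convert speed: V = 177 / 3.6 = 49.1667 m/s
V^2 = 2417.3611
d = 2417.3611 / (2 * 0.56)
d = 2417.3611 / 1.12
d = 2158.4 m

2158.4


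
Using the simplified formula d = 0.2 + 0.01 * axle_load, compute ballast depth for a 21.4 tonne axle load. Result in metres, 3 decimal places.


d = 0.2 + 0.01 * 21.4
d = 0.2 + 0.214
d = 0.414 m

0.414


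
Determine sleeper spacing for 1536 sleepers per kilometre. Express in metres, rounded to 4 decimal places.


Spacing = 1000 m / number of sleepers
Spacing = 1000 / 1536
Spacing = 0.6510 m

0.6510


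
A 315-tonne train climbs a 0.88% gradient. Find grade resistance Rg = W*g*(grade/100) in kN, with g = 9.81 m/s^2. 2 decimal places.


Rg = W * 9.81 * grade / 100
Rg = 315 * 9.81 * 0.88 / 100
Rg = 3090.15 * 0.0088
Rg = 27.19 kN

27.19


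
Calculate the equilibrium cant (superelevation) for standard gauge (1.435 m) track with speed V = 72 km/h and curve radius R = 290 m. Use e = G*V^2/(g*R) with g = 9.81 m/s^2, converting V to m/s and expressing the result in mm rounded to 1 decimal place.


Convert speed: V = 72 / 3.6 = 20.0 m/s
Apply formula: e = 1.435 * 20.0^2 / (9.81 * 290)
e = 1.435 * 400.0 / 2844.9
e = 0.201765 m = 201.8 mm

201.8


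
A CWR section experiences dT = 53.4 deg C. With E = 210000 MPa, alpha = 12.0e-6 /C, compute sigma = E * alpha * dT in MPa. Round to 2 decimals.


sigma = E * alpha * dT
sigma = 210000 * 12.0e-6 * 53.4
sigma = 2.52 * 53.4
sigma = 134.57 MPa

134.57


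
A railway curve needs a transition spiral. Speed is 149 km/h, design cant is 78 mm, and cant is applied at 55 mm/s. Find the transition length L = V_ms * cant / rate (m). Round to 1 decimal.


Convert speed: V = 149 / 3.6 = 41.3889 m/s
L = 41.3889 * 78 / 55
L = 3228.3333 / 55
L = 58.7 m

58.7


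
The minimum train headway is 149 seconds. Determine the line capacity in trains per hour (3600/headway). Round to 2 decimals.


Capacity = 3600 / headway
Capacity = 3600 / 149
Capacity = 24.16 trains/hour

24.16


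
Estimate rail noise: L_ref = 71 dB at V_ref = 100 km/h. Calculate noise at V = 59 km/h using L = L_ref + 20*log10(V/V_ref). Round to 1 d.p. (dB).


V/V_ref = 59 / 100 = 0.59
log10(0.59) = -0.229148
20 * -0.229148 = -4.583
L = 71 + -4.583 = 66.4 dB

66.4


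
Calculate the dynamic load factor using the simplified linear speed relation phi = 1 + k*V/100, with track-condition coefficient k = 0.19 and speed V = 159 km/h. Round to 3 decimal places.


phi = 1 + k * V / 100
phi = 1 + 0.19 * 159 / 100
phi = 1 + 0.3021
phi = 1.302

1.302


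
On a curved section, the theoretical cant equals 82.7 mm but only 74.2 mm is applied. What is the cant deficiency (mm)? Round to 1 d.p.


Cant deficiency = equilibrium cant - actual cant
CD = 82.7 - 74.2
CD = 8.5 mm

8.5


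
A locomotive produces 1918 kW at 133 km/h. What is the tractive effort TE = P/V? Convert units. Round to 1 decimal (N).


Convert: P = 1918 kW = 1918000 W
V = 133 / 3.6 = 36.9444 m/s
TE = 1918000 / 36.9444
TE = 51915.8 N

51915.8


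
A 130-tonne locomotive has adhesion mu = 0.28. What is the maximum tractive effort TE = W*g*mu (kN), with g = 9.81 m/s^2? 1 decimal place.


TE_max = W * g * mu
TE_max = 130 * 9.81 * 0.28
TE_max = 1275.3 * 0.28
TE_max = 357.1 kN

357.1


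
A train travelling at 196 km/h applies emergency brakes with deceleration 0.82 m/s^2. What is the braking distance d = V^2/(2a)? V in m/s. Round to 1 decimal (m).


Convert speed: V = 196 / 3.6 = 54.4444 m/s
V^2 = 2964.1975
d = 2964.1975 / (2 * 0.82)
d = 2964.1975 / 1.64
d = 1807.4 m

1807.4


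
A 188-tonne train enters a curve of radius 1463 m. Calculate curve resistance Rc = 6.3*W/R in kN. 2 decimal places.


Rc = 6.3 * W / R
Rc = 6.3 * 188 / 1463
Rc = 1184.4 / 1463
Rc = 0.81 kN

0.81


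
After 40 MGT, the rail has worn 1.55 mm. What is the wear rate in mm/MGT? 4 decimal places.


Wear rate = total wear / cumulative tonnage
Rate = 1.55 / 40
Rate = 0.0388 mm/MGT

0.0388


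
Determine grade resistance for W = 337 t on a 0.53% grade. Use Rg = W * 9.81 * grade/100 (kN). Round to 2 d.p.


Rg = W * 9.81 * grade / 100
Rg = 337 * 9.81 * 0.53 / 100
Rg = 3305.97 * 0.0053
Rg = 17.52 kN

17.52


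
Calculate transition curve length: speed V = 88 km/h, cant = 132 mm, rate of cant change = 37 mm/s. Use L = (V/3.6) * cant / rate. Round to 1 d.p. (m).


Convert speed: V = 88 / 3.6 = 24.4444 m/s
L = 24.4444 * 132 / 37
L = 3226.6667 / 37
L = 87.2 m

87.2


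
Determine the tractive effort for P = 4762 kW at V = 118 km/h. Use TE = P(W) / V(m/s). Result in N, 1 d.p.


Convert: P = 4762 kW = 4762000 W
V = 118 / 3.6 = 32.7778 m/s
TE = 4762000 / 32.7778
TE = 145281.4 N

145281.4


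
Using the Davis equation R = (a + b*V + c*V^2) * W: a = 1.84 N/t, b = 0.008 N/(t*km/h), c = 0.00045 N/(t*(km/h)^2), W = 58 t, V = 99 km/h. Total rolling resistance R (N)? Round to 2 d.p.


b*V = 0.008 * 99 = 0.792
c*V^2 = 0.00045 * 9801 = 4.41045
R_per_t = 1.84 + 0.792 + 4.41045 = 7.04245 N/t
R_total = 7.04245 * 58 = 408.46 N

408.46


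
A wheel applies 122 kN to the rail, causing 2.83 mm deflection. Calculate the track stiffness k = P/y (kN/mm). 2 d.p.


Track stiffness k = P / y
k = 122 / 2.83
k = 43.11 kN/mm

43.11


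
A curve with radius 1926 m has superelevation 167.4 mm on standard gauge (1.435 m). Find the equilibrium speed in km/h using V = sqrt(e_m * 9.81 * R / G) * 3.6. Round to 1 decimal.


Convert cant: e = 167.4 mm = 0.1674 m
V_ms = sqrt(0.1674 * 9.81 * 1926 / 1.435)
V_ms = sqrt(2204.087557) = 46.9477 m/s
V = 46.9477 * 3.6 = 169.0 km/h

169.0


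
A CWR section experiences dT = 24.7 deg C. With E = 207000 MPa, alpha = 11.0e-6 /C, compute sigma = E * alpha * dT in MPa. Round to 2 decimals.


sigma = E * alpha * dT
sigma = 207000 * 11.0e-6 * 24.7
sigma = 2.277 * 24.7
sigma = 56.24 MPa

56.24


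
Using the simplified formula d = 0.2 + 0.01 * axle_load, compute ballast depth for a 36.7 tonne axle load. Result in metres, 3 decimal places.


d = 0.2 + 0.01 * 36.7
d = 0.2 + 0.367
d = 0.567 m

0.567


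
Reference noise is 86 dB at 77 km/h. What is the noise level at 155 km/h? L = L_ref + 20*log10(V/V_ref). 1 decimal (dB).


V/V_ref = 155 / 77 = 2.012987
log10(2.012987) = 0.303841
20 * 0.303841 = 6.0768
L = 86 + 6.0768 = 92.1 dB

92.1


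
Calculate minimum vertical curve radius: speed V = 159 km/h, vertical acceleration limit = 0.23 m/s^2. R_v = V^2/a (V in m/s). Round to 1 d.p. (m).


Convert speed: V = 159 / 3.6 = 44.1667 m/s
V^2 = 1950.6944 m^2/s^2
R_v = 1950.6944 / 0.23
R_v = 8481.3 m

8481.3


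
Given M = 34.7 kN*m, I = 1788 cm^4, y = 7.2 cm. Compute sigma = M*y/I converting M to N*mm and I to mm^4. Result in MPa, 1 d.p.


Convert units:
M = 34.7 kN*m = 34700000 N*mm
y = 7.2 cm = 72 mm
I = 1788 cm^4 = 17880000 mm^4
sigma = 34700000 * 72 / 17880000
sigma = 139.7 MPa

139.7


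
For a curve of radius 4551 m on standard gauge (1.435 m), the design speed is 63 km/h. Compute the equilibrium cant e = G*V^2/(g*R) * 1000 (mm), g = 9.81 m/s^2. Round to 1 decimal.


Convert speed: V = 63 / 3.6 = 17.5 m/s
Apply formula: e = 1.435 * 17.5^2 / (9.81 * 4551)
e = 1.435 * 306.25 / 44645.31
e = 0.009844 m = 9.8 mm

9.8


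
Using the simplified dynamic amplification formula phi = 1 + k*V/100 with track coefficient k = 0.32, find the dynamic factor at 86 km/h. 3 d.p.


phi = 1 + k * V / 100
phi = 1 + 0.32 * 86 / 100
phi = 1 + 0.2752
phi = 1.275

1.275


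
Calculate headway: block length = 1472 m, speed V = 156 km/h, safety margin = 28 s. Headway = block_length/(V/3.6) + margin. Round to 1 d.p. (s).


V = 156 / 3.6 = 43.3333 m/s
Block traversal time = 1472 / 43.3333 = 33.9692 s
Headway = 33.9692 + 28
Headway = 62.0 s

62.0


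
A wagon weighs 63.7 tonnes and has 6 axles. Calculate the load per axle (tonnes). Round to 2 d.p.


Load per axle = total weight / number of axles
Load = 63.7 / 6
Load = 10.62 tonnes

10.62


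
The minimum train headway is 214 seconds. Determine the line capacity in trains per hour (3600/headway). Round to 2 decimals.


Capacity = 3600 / headway
Capacity = 3600 / 214
Capacity = 16.82 trains/hour

16.82


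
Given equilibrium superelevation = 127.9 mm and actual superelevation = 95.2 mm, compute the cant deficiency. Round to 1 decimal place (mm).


Cant deficiency = equilibrium cant - actual cant
CD = 127.9 - 95.2
CD = 32.7 mm

32.7


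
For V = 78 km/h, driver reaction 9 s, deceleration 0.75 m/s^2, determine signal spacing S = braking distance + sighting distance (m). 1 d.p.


V = 78 / 3.6 = 21.6667 m/s
Braking distance = 21.6667^2 / (2*0.75) = 312.963 m
Sighting distance = 21.6667 * 9 = 195.0 m
S = 312.963 + 195.0 = 508.0 m

508.0


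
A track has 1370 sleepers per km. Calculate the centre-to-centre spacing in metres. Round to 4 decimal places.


Spacing = 1000 m / number of sleepers
Spacing = 1000 / 1370
Spacing = 0.7299 m

0.7299


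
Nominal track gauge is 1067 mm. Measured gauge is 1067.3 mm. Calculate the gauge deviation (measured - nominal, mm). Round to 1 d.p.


Deviation = measured - nominal
Deviation = 1067.3 - 1067
Deviation = 0.3 mm

0.3


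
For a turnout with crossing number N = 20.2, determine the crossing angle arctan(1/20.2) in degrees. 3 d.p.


1/N = 1/20.2 = 0.049505
angle = arctan(0.049505) = 0.049465 rad
angle = 0.049465 * 180/pi = 2.834 degrees

2.834


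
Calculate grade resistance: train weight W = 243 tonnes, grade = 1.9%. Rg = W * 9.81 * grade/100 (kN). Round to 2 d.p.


Rg = W * 9.81 * grade / 100
Rg = 243 * 9.81 * 1.9 / 100
Rg = 2383.83 * 0.019
Rg = 45.29 kN

45.29


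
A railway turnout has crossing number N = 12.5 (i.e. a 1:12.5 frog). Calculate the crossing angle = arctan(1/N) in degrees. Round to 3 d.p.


1/N = 1/12.5 = 0.08
angle = arctan(0.08) = 0.07983 rad
angle = 0.07983 * 180/pi = 4.574 degrees

4.574


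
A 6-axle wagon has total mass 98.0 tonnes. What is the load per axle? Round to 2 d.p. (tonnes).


Load per axle = total weight / number of axles
Load = 98.0 / 6
Load = 16.33 tonnes

16.33


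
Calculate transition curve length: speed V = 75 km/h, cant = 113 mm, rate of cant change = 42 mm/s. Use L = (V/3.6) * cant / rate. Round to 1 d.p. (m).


Convert speed: V = 75 / 3.6 = 20.8333 m/s
L = 20.8333 * 113 / 42
L = 2354.1667 / 42
L = 56.1 m

56.1


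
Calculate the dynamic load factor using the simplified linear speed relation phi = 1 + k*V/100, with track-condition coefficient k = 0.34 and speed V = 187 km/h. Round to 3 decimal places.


phi = 1 + k * V / 100
phi = 1 + 0.34 * 187 / 100
phi = 1 + 0.6358
phi = 1.636

1.636


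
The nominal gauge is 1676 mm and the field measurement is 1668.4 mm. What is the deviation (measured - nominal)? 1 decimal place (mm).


Deviation = measured - nominal
Deviation = 1668.4 - 1676
Deviation = -7.6 mm

-7.6


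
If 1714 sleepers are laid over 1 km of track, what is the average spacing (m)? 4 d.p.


Spacing = 1000 m / number of sleepers
Spacing = 1000 / 1714
Spacing = 0.5834 m

0.5834


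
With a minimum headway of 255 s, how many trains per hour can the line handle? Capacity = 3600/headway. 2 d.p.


Capacity = 3600 / headway
Capacity = 3600 / 255
Capacity = 14.12 trains/hour

14.12


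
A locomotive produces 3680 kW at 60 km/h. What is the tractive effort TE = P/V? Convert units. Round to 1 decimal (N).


Convert: P = 3680 kW = 3680000 W
V = 60 / 3.6 = 16.6667 m/s
TE = 3680000 / 16.6667
TE = 220800.0 N

220800.0


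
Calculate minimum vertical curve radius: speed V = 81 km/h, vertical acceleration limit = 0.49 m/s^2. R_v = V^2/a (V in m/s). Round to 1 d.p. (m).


Convert speed: V = 81 / 3.6 = 22.5 m/s
V^2 = 506.25 m^2/s^2
R_v = 506.25 / 0.49
R_v = 1033.2 m

1033.2


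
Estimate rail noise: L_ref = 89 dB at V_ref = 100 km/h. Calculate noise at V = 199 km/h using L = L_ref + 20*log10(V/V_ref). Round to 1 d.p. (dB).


V/V_ref = 199 / 100 = 1.99
log10(1.99) = 0.298853
20 * 0.298853 = 5.9771
L = 89 + 5.9771 = 95.0 dB

95.0


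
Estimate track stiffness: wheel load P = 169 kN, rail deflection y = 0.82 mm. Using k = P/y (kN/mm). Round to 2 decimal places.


Track stiffness k = P / y
k = 169 / 0.82
k = 206.10 kN/mm

206.10


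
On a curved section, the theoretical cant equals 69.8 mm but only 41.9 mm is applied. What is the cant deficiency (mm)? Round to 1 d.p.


Cant deficiency = equilibrium cant - actual cant
CD = 69.8 - 41.9
CD = 27.9 mm

27.9


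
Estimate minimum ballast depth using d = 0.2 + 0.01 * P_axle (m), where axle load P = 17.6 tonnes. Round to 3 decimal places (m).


d = 0.2 + 0.01 * 17.6
d = 0.2 + 0.176
d = 0.376 m

0.376


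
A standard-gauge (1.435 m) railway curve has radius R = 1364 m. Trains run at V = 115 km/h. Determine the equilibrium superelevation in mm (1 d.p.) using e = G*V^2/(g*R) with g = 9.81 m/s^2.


Convert speed: V = 115 / 3.6 = 31.9444 m/s
Apply formula: e = 1.435 * 31.9444^2 / (9.81 * 1364)
e = 1.435 * 1020.4475 / 13380.84
e = 0.109436 m = 109.4 mm

109.4


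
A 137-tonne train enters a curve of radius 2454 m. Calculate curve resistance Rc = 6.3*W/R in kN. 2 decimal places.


Rc = 6.3 * W / R
Rc = 6.3 * 137 / 2454
Rc = 863.1 / 2454
Rc = 0.35 kN

0.35


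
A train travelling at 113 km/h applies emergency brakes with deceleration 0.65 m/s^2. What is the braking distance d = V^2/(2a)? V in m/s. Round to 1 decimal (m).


Convert speed: V = 113 / 3.6 = 31.3889 m/s
V^2 = 985.2623
d = 985.2623 / (2 * 0.65)
d = 985.2623 / 1.3
d = 757.9 m

757.9


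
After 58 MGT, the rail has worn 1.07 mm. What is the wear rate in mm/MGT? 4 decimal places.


Wear rate = total wear / cumulative tonnage
Rate = 1.07 / 58
Rate = 0.0184 mm/MGT

0.0184


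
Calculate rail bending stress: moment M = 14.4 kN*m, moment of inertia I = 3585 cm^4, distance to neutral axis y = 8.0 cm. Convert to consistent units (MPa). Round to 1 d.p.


Convert units:
M = 14.4 kN*m = 14400000 N*mm
y = 8.0 cm = 80 mm
I = 3585 cm^4 = 35850000 mm^4
sigma = 14400000 * 80 / 35850000
sigma = 32.1 MPa

32.1


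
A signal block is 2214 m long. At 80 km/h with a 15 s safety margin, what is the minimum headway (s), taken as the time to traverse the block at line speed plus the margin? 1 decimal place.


V = 80 / 3.6 = 22.2222 m/s
Block traversal time = 2214 / 22.2222 = 99.63 s
Headway = 99.63 + 15
Headway = 114.6 s

114.6


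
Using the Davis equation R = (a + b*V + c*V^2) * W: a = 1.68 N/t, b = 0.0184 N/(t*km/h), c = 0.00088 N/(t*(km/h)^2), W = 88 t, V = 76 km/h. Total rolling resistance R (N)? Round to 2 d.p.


b*V = 0.0184 * 76 = 1.3984
c*V^2 = 0.00088 * 5776 = 5.08288
R_per_t = 1.68 + 1.3984 + 5.08288 = 8.16128 N/t
R_total = 8.16128 * 88 = 718.19 N

718.19


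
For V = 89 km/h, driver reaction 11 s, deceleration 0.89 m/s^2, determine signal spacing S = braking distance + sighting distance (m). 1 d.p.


V = 89 / 3.6 = 24.7222 m/s
Braking distance = 24.7222^2 / (2*0.89) = 343.3642 m
Sighting distance = 24.7222 * 11 = 271.9444 m
S = 343.3642 + 271.9444 = 615.3 m

615.3


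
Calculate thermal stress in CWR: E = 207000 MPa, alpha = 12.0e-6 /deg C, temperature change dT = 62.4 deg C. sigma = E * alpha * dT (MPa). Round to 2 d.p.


sigma = E * alpha * dT
sigma = 207000 * 12.0e-6 * 62.4
sigma = 2.484 * 62.4
sigma = 155.00 MPa

155.00


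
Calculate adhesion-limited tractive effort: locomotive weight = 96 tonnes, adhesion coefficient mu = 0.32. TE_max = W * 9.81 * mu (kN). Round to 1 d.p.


TE_max = W * g * mu
TE_max = 96 * 9.81 * 0.32
TE_max = 941.76 * 0.32
TE_max = 301.4 kN

301.4


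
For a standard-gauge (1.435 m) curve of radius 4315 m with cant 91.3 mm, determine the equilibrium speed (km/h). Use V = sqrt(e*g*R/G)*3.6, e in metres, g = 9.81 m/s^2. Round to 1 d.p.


Convert cant: e = 91.3 mm = 0.0913 m
V_ms = sqrt(0.0913 * 9.81 * 4315 / 1.435)
V_ms = sqrt(2693.200484) = 51.8961 m/s
V = 51.8961 * 3.6 = 186.8 km/h

186.8


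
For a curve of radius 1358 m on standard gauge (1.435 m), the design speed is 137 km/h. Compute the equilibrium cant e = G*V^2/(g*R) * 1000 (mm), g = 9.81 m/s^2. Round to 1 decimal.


Convert speed: V = 137 / 3.6 = 38.0556 m/s
Apply formula: e = 1.435 * 38.0556^2 / (9.81 * 1358)
e = 1.435 * 1448.2253 / 13321.98
e = 0.155998 m = 156.0 mm

156.0


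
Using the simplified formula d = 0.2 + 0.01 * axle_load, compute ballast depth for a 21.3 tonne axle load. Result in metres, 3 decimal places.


d = 0.2 + 0.01 * 21.3
d = 0.2 + 0.213
d = 0.413 m

0.413


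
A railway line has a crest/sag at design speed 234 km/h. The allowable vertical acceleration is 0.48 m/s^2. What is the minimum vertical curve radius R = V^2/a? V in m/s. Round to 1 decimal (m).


Convert speed: V = 234 / 3.6 = 65.0 m/s
V^2 = 4225.0 m^2/s^2
R_v = 4225.0 / 0.48
R_v = 8802.1 m

8802.1


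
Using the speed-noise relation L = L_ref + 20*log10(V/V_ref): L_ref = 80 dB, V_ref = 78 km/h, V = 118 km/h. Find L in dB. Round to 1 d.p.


V/V_ref = 118 / 78 = 1.512821
log10(1.512821) = 0.179787
20 * 0.179787 = 3.5957
L = 80 + 3.5957 = 83.6 dB

83.6
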